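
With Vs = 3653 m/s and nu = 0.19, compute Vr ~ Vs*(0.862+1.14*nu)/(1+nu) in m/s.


Numerator factor = 0.862 + 1.14*0.19 = 1.0786
Denominator = 1 + 0.19 = 1.19
Vr = 3653 * 1.0786 / 1.19 = 3311.03 m/s

3311.03


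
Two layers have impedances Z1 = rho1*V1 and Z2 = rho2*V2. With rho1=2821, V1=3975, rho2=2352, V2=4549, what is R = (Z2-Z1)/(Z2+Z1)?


Z1 = 2821 * 3975 = 11213475
Z2 = 2352 * 4549 = 10699248
R = (10699248 - 11213475) / (10699248 + 11213475) = -514227 / 21912723 = -0.0235

-0.0235


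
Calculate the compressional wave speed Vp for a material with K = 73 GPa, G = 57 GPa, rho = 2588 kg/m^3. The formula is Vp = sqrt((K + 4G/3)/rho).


First compute the effective modulus:
K + 4G/3 = 73e9 + 4*57e9/3 = 149000000000.0 Pa
Then divide by density:
149000000000.0 / 2588 = 57573415.7651 Pa/(kg/m^3)
Take the square root:
Vp = sqrt(57573415.7651) = 7587.71 m/s

7587.71


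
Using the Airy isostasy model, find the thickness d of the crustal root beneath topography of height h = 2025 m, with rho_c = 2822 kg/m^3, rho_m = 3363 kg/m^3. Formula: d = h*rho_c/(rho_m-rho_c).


rho_m - rho_c = 3363 - 2822 = 541
d = 2025 * 2822 / 541
= 5714550 / 541
= 10562.94 m

10562.94


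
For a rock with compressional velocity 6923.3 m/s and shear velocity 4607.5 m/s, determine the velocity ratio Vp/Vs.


Vp/Vs = 6923.3 / 4607.5
= 1.5026

1.5026


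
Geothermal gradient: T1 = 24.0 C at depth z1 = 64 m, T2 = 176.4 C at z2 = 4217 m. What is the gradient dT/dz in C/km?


dT = 176.4 - 24.0 = 152.4 C
dz = 4217 - 64 = 4153 m
gradient = dT/dz * 1000 = 152.4/4153 * 1000 = 36.6964 C/km

36.6964


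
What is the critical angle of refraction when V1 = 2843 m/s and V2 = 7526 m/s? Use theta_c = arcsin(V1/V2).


V1/V2 = 2843/7526 = 0.377757
theta_c = arcsin(0.377757) = 22.1948 degrees

22.1948


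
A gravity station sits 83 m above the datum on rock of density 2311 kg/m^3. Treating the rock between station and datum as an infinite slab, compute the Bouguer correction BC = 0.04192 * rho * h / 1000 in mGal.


BC = 0.04192 * rho * h / 1000
= 0.04192 * 2311 * 83 / 1000
= 8.0408 mGal

8.0408


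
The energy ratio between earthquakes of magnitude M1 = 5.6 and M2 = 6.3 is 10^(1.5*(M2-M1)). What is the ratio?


M2 - M1 = 6.3 - 5.6 = 0.7
1.5 * 0.7 = 1.05
ratio = 10^1.05 = 11.22

11.22


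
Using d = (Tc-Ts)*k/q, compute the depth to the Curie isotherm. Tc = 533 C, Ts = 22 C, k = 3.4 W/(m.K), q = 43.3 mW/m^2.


T_Curie - T_surf = 533 - 22 = 511 C
Convert q to W/m^2: 43.3 mW/m^2 = 0.0433 W/m^2
d = 511 * 3.4 / 0.0433 = 40124.71 m

40124.71


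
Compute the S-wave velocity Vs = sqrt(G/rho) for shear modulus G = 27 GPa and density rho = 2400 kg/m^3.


Convert G to Pa: G = 27e9 Pa
Compute G/rho = 27e9 / 2400 = 11250000.0
Vs = sqrt(11250000.0) = 3354.1 m/s

3354.1


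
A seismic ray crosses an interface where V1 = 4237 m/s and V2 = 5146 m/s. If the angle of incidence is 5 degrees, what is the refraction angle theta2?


sin(theta1) = sin(5 deg) = 0.087156
sin(theta2) = V2/V1 * sin(theta1) = 5146/4237 * 0.087156 = 0.105854
theta2 = arcsin(0.105854) = 6.0764 degrees

6.0764


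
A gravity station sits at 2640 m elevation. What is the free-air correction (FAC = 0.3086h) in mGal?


FAC = 0.3086 * h
= 0.3086 * 2640
= 814.704 mGal

814.704


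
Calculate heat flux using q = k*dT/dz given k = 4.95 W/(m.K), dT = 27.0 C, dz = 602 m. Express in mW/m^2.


q = k * dT / dz * 1000
= 4.95 * 27.0 / 602 * 1000
= 0.22201 * 1000
= 222.01 mW/m^2

222.01


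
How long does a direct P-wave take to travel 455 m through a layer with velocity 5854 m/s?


t = x / V
= 455 / 5854
= 0.0777 s

0.0777


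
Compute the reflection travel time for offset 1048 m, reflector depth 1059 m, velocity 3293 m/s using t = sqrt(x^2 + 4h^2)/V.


x^2 + 4h^2 = 1048^2 + 4*1059^2 = 1098304 + 4485924 = 5584228
sqrt(5584228) = 2363.0971
t = 2363.0971 / 3293 = 0.7176 s

0.7176


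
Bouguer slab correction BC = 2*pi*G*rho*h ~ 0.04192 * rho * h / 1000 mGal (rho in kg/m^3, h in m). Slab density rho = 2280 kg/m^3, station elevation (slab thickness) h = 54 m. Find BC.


BC = 0.04192 * rho * h / 1000
= 0.04192 * 2280 * 54 / 1000
= 5.1612 mGal

5.1612


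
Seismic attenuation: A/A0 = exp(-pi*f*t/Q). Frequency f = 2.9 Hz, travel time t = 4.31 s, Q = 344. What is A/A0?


pi*f*t/Q = pi*2.9*4.31/344 = 0.114148
A/A0 = exp(-0.114148) = 0.892126

0.892126


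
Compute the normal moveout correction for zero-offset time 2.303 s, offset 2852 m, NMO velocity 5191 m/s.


x/Vnmo = 2852/5191 = 0.549412
(x/Vnmo)^2 = 0.301854
t0^2 = 5.303809
sqrt(5.303809 + 0.301854) = 2.367628
dt = 2.367628 - 2.303 = 0.064628

0.064628


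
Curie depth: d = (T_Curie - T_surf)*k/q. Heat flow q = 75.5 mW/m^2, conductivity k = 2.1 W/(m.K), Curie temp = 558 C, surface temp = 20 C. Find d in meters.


T_Curie - T_surf = 558 - 20 = 538 C
Convert q to W/m^2: 75.5 mW/m^2 = 0.0755 W/m^2
d = 538 * 2.1 / 0.0755 = 14964.24 m

14964.24


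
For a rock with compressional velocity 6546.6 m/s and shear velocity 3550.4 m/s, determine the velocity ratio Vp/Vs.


Vp/Vs = 6546.6 / 3550.4
= 1.8439

1.8439


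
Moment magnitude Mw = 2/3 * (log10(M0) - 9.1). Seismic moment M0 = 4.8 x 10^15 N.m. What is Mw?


log10(M0) = log10(4.8 x 10^15) = 15.6812
Mw = 2/3 * (15.6812 - 9.1)
= 2/3 * 6.5812
= 4.39

4.39


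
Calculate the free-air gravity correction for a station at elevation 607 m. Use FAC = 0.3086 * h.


FAC = 0.3086 * h
= 0.3086 * 607
= 187.3202 mGal

187.3202


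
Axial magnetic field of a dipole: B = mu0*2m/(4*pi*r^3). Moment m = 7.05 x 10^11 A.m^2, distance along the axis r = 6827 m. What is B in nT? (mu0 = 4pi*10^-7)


m = 7.05 x 10^11 = 705000000000 A.m^2
2m = 1410000000000 A.m^2
r^3 = 6827^3 = 318192331283
B = (4pi*10^-7) * 1410000000000 / (4*pi * 318192331283) * 1e9
= 1771858.256625 / 3998522761549.13 * 1e9
= 443.1282 nT

443.1282


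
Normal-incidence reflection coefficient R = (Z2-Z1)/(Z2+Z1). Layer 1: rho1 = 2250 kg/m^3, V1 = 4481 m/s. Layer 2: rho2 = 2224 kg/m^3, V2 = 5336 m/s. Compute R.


Z1 = 2250 * 4481 = 10082250
Z2 = 2224 * 5336 = 11867264
R = (11867264 - 10082250) / (11867264 + 10082250) = 1785014 / 21949514 = 0.0813

0.0813


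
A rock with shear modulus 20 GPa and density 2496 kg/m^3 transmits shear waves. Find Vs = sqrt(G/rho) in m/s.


Convert G to Pa: G = 20e9 Pa
Compute G/rho = 20e9 / 2496 = 8012820.5128
Vs = sqrt(8012820.5128) = 2830.69 m/s

2830.69


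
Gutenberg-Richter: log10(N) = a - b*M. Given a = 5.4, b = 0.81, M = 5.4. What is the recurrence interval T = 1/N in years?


log10(N) = 5.4 - 0.81*5.4 = 1.026
N = 10^1.026 = 10.616956
T = 1/N = 1/10.616956 = 0.0942 years

0.0942


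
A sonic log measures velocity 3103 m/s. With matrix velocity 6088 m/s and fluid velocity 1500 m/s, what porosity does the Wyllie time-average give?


1/V - 1/Vm = 1/3103 - 1/6088 = 0.00015801
1/Vf - 1/Vm = 1/1500 - 1/6088 = 0.00050241
phi = 0.00015801 / 0.00050241 = 0.3145

0.3145


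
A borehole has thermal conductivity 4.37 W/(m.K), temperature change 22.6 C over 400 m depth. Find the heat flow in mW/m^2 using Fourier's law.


q = k * dT / dz * 1000
= 4.37 * 22.6 / 400 * 1000
= 0.246905 * 1000
= 246.905 mW/m^2

246.905


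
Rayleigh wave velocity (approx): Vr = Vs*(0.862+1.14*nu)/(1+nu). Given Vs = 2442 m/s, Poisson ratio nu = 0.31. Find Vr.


Numerator factor = 0.862 + 1.14*0.31 = 1.2154
Denominator = 1 + 0.31 = 1.31
Vr = 2442 * 1.2154 / 1.31 = 2265.65 m/s

2265.65


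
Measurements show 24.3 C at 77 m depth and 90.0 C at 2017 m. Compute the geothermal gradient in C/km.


dT = 90.0 - 24.3 = 65.7 C
dz = 2017 - 77 = 1940 m
gradient = dT/dz * 1000 = 65.7/1940 * 1000 = 33.866 C/km

33.866


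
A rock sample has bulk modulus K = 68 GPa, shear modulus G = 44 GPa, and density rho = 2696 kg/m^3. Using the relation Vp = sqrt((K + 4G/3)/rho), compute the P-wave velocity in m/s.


First compute the effective modulus:
K + 4G/3 = 68e9 + 4*44e9/3 = 126666666666.67 Pa
Then divide by density:
126666666666.67 / 2696 = 46983184.9654 Pa/(kg/m^3)
Take the square root:
Vp = sqrt(46983184.9654) = 6854.43 m/s

6854.43


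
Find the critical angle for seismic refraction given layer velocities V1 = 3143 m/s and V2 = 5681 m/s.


V1/V2 = 3143/5681 = 0.553248
theta_c = arcsin(0.553248) = 33.5901 degrees

33.5901


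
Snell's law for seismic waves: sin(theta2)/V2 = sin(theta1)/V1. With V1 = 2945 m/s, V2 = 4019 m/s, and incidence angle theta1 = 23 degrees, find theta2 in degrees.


sin(theta1) = sin(23 deg) = 0.390731
sin(theta2) = V2/V1 * sin(theta1) = 4019/2945 * 0.390731 = 0.533225
theta2 = arcsin(0.533225) = 32.2236 degrees

32.2236


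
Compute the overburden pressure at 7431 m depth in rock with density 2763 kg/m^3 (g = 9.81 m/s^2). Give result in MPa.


P = rho * g * z / 1e6
= 2763 * 9.81 * 7431 / 1e6
= 201417477.93 / 1e6
= 201.4175 MPa

201.4175


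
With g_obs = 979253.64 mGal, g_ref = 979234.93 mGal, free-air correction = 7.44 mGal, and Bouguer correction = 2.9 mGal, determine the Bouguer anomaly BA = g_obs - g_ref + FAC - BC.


BA = g_obs - g_ref + FAC - BC
= 979253.64 - 979234.93 + 7.44 - 2.9
= 23.25 mGal

23.25


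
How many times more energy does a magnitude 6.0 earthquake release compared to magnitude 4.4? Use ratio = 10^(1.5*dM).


M2 - M1 = 6.0 - 4.4 = 1.6
1.5 * 1.6 = 2.4
ratio = 10^2.4 = 251.19

251.19


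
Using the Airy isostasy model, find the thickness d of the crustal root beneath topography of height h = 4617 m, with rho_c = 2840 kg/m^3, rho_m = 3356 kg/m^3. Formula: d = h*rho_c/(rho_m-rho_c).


rho_m - rho_c = 3356 - 2840 = 516
d = 4617 * 2840 / 516
= 13112280 / 516
= 25411.4 m

25411.4


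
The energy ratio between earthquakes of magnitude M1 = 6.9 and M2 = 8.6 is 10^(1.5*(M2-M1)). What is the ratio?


M2 - M1 = 8.6 - 6.9 = 1.7
1.5 * 1.7 = 2.55
ratio = 10^2.55 = 354.81

354.81


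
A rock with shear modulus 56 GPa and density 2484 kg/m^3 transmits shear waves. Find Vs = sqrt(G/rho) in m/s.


Convert G to Pa: G = 56e9 Pa
Compute G/rho = 56e9 / 2484 = 22544283.4138
Vs = sqrt(22544283.4138) = 4748.08 m/s

4748.08


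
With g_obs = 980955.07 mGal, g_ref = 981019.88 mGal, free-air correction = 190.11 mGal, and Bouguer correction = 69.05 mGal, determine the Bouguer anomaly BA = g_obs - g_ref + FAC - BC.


BA = g_obs - g_ref + FAC - BC
= 980955.07 - 981019.88 + 190.11 - 69.05
= 56.25 mGal

56.25


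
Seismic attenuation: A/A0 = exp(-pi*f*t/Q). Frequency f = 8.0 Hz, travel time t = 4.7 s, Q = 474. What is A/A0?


pi*f*t/Q = pi*8.0*4.7/474 = 0.249207
A/A0 = exp(-0.249207) = 0.779419

0.779419


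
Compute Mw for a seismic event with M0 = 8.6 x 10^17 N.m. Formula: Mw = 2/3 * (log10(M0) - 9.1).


log10(M0) = log10(8.6 x 10^17) = 17.9345
Mw = 2/3 * (17.9345 - 9.1)
= 2/3 * 8.8345
= 5.89

5.89


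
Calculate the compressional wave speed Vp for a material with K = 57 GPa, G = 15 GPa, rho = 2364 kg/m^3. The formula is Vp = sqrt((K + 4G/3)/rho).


First compute the effective modulus:
K + 4G/3 = 57e9 + 4*15e9/3 = 77000000000.0 Pa
Then divide by density:
77000000000.0 / 2364 = 32571912.0135 Pa/(kg/m^3)
Take the square root:
Vp = sqrt(32571912.0135) = 5707.18 m/s

5707.18


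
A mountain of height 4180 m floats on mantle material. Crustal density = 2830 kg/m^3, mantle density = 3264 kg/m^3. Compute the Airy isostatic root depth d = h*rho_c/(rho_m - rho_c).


rho_m - rho_c = 3264 - 2830 = 434
d = 4180 * 2830 / 434
= 11829400 / 434
= 27256.68 m

27256.68


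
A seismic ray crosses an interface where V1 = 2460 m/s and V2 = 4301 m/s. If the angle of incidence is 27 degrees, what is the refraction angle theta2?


sin(theta1) = sin(27 deg) = 0.45399
sin(theta2) = V2/V1 * sin(theta1) = 4301/2460 * 0.45399 = 0.793745
theta2 = arcsin(0.793745) = 52.5369 degrees

52.5369


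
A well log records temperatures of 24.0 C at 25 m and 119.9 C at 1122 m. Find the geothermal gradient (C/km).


dT = 119.9 - 24.0 = 95.9 C
dz = 1122 - 25 = 1097 m
gradient = dT/dz * 1000 = 95.9/1097 * 1000 = 87.4202 C/km

87.4202


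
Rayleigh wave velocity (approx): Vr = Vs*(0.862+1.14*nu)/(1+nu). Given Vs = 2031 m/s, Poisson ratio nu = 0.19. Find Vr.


Numerator factor = 0.862 + 1.14*0.19 = 1.0786
Denominator = 1 + 0.19 = 1.19
Vr = 2031 * 1.0786 / 1.19 = 1840.87 m/s

1840.87


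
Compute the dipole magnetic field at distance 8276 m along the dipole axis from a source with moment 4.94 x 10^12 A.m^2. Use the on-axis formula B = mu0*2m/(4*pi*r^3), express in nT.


m = 4.94 x 10^12 = 4940000000000 A.m^2
2m = 9880000000000 A.m^2
r^3 = 8276^3 = 566841248576
B = (4pi*10^-7) * 9880000000000 / (4*pi * 566841248576) * 1e9
= 12415574.166987 / 7123137209112.11 * 1e9
= 1742.9924 nT

1742.9924


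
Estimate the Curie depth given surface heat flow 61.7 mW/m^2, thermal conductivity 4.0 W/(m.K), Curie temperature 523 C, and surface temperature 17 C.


T_Curie - T_surf = 523 - 17 = 506 C
Convert q to W/m^2: 61.7 mW/m^2 = 0.0617 W/m^2
d = 506 * 4.0 / 0.0617 = 32803.89 m

32803.89


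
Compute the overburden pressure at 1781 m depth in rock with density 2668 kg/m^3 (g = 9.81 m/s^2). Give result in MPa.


P = rho * g * z / 1e6
= 2668 * 9.81 * 1781 / 1e6
= 46614255.48 / 1e6
= 46.6143 MPa

46.6143


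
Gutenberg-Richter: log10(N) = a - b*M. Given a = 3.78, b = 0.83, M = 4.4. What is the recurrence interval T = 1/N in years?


log10(N) = 3.78 - 0.83*4.4 = 0.128
N = 10^0.128 = 1.342765
T = 1/N = 1/1.342765 = 0.7447 years

0.7447


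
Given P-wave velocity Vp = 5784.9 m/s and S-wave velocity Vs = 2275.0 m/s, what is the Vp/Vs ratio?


Vp/Vs = 5784.9 / 2275.0
= 2.5428

2.5428


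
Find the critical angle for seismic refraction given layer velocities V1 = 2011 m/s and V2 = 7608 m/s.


V1/V2 = 2011/7608 = 0.264327
theta_c = arcsin(0.264327) = 15.327 degrees

15.327


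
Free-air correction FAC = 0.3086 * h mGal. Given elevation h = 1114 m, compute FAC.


FAC = 0.3086 * h
= 0.3086 * 1114
= 343.7804 mGal

343.7804


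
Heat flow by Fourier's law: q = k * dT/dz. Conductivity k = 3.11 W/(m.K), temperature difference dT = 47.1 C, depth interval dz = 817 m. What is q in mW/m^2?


q = k * dT / dz * 1000
= 3.11 * 47.1 / 817 * 1000
= 0.179291 * 1000
= 179.2913 mW/m^2

179.2913


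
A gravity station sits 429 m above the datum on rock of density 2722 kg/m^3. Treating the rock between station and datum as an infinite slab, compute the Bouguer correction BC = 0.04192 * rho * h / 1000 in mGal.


BC = 0.04192 * rho * h / 1000
= 0.04192 * 2722 * 429 / 1000
= 48.9516 mGal

48.9516


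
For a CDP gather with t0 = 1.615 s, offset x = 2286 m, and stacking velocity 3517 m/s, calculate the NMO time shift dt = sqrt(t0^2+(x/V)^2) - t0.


x/Vnmo = 2286/3517 = 0.649986
(x/Vnmo)^2 = 0.422482
t0^2 = 2.608225
sqrt(2.608225 + 0.422482) = 1.740892
dt = 1.740892 - 1.615 = 0.125892

0.125892


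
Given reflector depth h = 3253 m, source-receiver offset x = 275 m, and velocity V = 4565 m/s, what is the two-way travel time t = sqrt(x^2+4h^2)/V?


x^2 + 4h^2 = 275^2 + 4*3253^2 = 75625 + 42328036 = 42403661
sqrt(42403661) = 6511.8093
t = 6511.8093 / 4565 = 1.4265 s

1.4265


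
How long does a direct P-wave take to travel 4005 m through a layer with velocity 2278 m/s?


t = x / V
= 4005 / 2278
= 1.7581 s

1.7581


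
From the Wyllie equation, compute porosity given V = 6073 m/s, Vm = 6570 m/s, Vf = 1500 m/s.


1/V - 1/Vm = 1/6073 - 1/6570 = 1.246e-05
1/Vf - 1/Vm = 1/1500 - 1/6570 = 0.00051446
phi = 1.246e-05 / 0.00051446 = 0.0242

0.0242


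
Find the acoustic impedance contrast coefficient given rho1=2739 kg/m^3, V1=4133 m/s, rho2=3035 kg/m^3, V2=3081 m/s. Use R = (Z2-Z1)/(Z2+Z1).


Z1 = 2739 * 4133 = 11320287
Z2 = 3035 * 3081 = 9350835
R = (9350835 - 11320287) / (9350835 + 11320287) = -1969452 / 20671122 = -0.0953

-0.0953


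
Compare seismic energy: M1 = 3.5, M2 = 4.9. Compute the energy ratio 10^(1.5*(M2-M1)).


M2 - M1 = 4.9 - 3.5 = 1.4
1.5 * 1.4 = 2.1
ratio = 10^2.1 = 125.89

125.89


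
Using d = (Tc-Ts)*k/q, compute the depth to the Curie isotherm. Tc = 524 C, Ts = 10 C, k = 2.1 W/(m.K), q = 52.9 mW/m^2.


T_Curie - T_surf = 524 - 10 = 514 C
Convert q to W/m^2: 52.9 mW/m^2 = 0.0529 W/m^2
d = 514 * 2.1 / 0.0529 = 20404.54 m

20404.54


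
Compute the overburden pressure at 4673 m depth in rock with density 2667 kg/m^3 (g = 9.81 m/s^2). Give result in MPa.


P = rho * g * z / 1e6
= 2667 * 9.81 * 4673 / 1e6
= 122260960.71 / 1e6
= 122.261 MPa

122.261


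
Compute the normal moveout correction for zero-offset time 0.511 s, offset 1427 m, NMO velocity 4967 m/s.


x/Vnmo = 1427/4967 = 0.287296
(x/Vnmo)^2 = 0.082539
t0^2 = 0.261121
sqrt(0.261121 + 0.082539) = 0.586225
dt = 0.586225 - 0.511 = 0.075225

0.075225


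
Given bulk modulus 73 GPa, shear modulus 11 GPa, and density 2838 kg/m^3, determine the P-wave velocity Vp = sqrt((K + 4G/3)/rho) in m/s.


First compute the effective modulus:
K + 4G/3 = 73e9 + 4*11e9/3 = 87666666666.67 Pa
Then divide by density:
87666666666.67 / 2838 = 30890298.3322 Pa/(kg/m^3)
Take the square root:
Vp = sqrt(30890298.3322) = 5557.9 m/s

5557.9


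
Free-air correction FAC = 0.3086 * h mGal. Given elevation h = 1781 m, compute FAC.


FAC = 0.3086 * h
= 0.3086 * 1781
= 549.6166 mGal

549.6166


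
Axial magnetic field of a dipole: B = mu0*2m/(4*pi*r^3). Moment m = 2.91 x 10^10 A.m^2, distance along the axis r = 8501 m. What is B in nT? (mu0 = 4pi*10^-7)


m = 2.91 x 10^10 = 29100000000 A.m^2
2m = 58200000000 A.m^2
r^3 = 8501^3 = 614341775501
B = (4pi*10^-7) * 58200000000 / (4*pi * 614341775501) * 1e9
= 73136.276976 / 7720046434829.01 * 1e9
= 9.4736 nT

9.4736


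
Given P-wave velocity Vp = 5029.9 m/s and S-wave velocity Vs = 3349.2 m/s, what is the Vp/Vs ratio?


Vp/Vs = 5029.9 / 3349.2
= 1.5018

1.5018


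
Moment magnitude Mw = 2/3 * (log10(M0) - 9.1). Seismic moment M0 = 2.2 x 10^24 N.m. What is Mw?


log10(M0) = log10(2.2 x 10^24) = 24.3424
Mw = 2/3 * (24.3424 - 9.1)
= 2/3 * 15.2424
= 10.16

10.16


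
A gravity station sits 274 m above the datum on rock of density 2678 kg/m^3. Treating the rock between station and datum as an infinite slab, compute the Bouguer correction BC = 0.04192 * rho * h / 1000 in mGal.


BC = 0.04192 * rho * h / 1000
= 0.04192 * 2678 * 274 / 1000
= 30.7597 mGal

30.7597


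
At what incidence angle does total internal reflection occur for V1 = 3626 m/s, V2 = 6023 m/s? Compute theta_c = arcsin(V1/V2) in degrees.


V1/V2 = 3626/6023 = 0.602026
theta_c = arcsin(0.602026) = 37.0151 degrees

37.0151


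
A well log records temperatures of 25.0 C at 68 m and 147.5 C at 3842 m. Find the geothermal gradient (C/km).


dT = 147.5 - 25.0 = 122.5 C
dz = 3842 - 68 = 3774 m
gradient = dT/dz * 1000 = 122.5/3774 * 1000 = 32.4589 C/km

32.4589


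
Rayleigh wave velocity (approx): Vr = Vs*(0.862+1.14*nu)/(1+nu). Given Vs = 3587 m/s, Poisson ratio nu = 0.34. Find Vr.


Numerator factor = 0.862 + 1.14*0.34 = 1.2496
Denominator = 1 + 0.34 = 1.34
Vr = 3587 * 1.2496 / 1.34 = 3345.01 m/s

3345.01


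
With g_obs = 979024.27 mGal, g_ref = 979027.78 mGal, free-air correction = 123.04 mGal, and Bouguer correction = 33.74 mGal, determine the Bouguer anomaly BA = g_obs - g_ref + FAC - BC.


BA = g_obs - g_ref + FAC - BC
= 979024.27 - 979027.78 + 123.04 - 33.74
= 85.79 mGal

85.79


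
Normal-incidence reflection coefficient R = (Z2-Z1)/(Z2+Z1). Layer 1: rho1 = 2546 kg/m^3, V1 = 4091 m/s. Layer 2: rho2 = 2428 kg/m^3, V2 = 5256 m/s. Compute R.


Z1 = 2546 * 4091 = 10415686
Z2 = 2428 * 5256 = 12761568
R = (12761568 - 10415686) / (12761568 + 10415686) = 2345882 / 23177254 = 0.1012

0.1012


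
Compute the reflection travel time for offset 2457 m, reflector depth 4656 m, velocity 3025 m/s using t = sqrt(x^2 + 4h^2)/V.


x^2 + 4h^2 = 2457^2 + 4*4656^2 = 6036849 + 86713344 = 92750193
sqrt(92750193) = 9630.6902
t = 9630.6902 / 3025 = 3.1837 s

3.1837


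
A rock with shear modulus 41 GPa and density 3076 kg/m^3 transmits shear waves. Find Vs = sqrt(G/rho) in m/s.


Convert G to Pa: G = 41e9 Pa
Compute G/rho = 41e9 / 3076 = 13328998.6996
Vs = sqrt(13328998.6996) = 3650.89 m/s

3650.89


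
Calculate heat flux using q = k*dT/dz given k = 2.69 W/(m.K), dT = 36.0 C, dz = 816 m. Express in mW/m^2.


q = k * dT / dz * 1000
= 2.69 * 36.0 / 816 * 1000
= 0.118676 * 1000
= 118.6765 mW/m^2

118.6765


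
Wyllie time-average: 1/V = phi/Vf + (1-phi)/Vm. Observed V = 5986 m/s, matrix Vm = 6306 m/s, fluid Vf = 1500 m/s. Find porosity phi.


1/V - 1/Vm = 1/5986 - 1/6306 = 8.48e-06
1/Vf - 1/Vm = 1/1500 - 1/6306 = 0.00050809
phi = 8.48e-06 / 0.00050809 = 0.0167

0.0167


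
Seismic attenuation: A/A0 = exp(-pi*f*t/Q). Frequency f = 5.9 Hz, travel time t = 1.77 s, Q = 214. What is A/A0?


pi*f*t/Q = pi*5.9*1.77/214 = 0.153307
A/A0 = exp(-0.153307) = 0.857867

0.857867


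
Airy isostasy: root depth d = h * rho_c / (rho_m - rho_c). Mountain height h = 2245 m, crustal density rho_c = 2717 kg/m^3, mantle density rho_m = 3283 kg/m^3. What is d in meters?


rho_m - rho_c = 3283 - 2717 = 566
d = 2245 * 2717 / 566
= 6099665 / 566
= 10776.79 m

10776.79


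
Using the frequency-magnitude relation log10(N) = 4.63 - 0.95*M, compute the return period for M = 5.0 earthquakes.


log10(N) = 4.63 - 0.95*5.0 = -0.12
N = 10^-0.12 = 0.758578
T = 1/N = 1/0.758578 = 1.3183 years

1.3183


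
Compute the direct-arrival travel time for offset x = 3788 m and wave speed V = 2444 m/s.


t = x / V
= 3788 / 2444
= 1.5499 s

1.5499


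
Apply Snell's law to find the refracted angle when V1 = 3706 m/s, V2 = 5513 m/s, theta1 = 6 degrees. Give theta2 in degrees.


sin(theta1) = sin(6 deg) = 0.104528
sin(theta2) = V2/V1 * sin(theta1) = 5513/3706 * 0.104528 = 0.155495
theta2 = arcsin(0.155495) = 8.9455 degrees

8.9455


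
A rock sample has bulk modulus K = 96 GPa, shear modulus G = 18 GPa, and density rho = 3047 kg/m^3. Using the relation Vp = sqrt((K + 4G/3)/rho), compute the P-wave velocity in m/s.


First compute the effective modulus:
K + 4G/3 = 96e9 + 4*18e9/3 = 120000000000.0 Pa
Then divide by density:
120000000000.0 / 3047 = 39382999.6718 Pa/(kg/m^3)
Take the square root:
Vp = sqrt(39382999.6718) = 6275.59 m/s

6275.59


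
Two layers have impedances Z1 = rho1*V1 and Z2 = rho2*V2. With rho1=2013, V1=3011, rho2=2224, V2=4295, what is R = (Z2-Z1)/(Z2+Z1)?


Z1 = 2013 * 3011 = 6061143
Z2 = 2224 * 4295 = 9552080
R = (9552080 - 6061143) / (9552080 + 6061143) = 3490937 / 15613223 = 0.2236

0.2236


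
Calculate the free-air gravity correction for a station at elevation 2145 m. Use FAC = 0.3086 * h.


FAC = 0.3086 * h
= 0.3086 * 2145
= 661.947 mGal

661.947


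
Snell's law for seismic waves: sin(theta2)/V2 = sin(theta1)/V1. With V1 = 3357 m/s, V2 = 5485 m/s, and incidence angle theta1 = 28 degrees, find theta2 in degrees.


sin(theta1) = sin(28 deg) = 0.469472
sin(theta2) = V2/V1 * sin(theta1) = 5485/3357 * 0.469472 = 0.767069
theta2 = arcsin(0.767069) = 50.0914 degrees

50.0914


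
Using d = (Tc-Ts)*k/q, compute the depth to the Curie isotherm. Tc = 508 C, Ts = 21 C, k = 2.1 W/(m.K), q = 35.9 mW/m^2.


T_Curie - T_surf = 508 - 21 = 487 C
Convert q to W/m^2: 35.9 mW/m^2 = 0.0359 W/m^2
d = 487 * 2.1 / 0.0359 = 28487.47 m

28487.47


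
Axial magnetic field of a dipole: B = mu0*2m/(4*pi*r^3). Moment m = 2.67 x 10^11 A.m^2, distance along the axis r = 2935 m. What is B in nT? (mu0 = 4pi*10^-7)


m = 2.67 x 10^11 = 267000000000 A.m^2
2m = 534000000000 A.m^2
r^3 = 2935^3 = 25282750375
B = (4pi*10^-7) * 534000000000 / (4*pi * 25282750375) * 1e9
= 671044.190807 / 317712411362.58 * 1e9
= 2112.112 nT

2112.112


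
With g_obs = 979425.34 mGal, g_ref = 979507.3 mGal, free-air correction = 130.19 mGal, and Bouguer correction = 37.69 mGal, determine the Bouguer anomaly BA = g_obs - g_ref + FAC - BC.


BA = g_obs - g_ref + FAC - BC
= 979425.34 - 979507.3 + 130.19 - 37.69
= 10.54 mGal

10.54


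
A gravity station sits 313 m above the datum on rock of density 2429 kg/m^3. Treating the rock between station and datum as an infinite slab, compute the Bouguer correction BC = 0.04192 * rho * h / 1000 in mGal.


BC = 0.04192 * rho * h / 1000
= 0.04192 * 2429 * 313 / 1000
= 31.8708 mGal

31.8708


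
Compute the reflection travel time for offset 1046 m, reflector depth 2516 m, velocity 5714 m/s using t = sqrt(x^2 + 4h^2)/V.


x^2 + 4h^2 = 1046^2 + 4*2516^2 = 1094116 + 25321024 = 26415140
sqrt(26415140) = 5139.5661
t = 5139.5661 / 5714 = 0.8995 s

0.8995


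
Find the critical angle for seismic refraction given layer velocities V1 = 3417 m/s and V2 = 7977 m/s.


V1/V2 = 3417/7977 = 0.428357
theta_c = arcsin(0.428357) = 25.3633 degrees

25.3633


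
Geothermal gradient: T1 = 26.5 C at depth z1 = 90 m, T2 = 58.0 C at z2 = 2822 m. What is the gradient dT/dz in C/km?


dT = 58.0 - 26.5 = 31.5 C
dz = 2822 - 90 = 2732 m
gradient = dT/dz * 1000 = 31.5/2732 * 1000 = 11.53 C/km

11.53


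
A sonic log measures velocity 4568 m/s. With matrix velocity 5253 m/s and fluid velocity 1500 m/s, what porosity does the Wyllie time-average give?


1/V - 1/Vm = 1/4568 - 1/5253 = 2.855e-05
1/Vf - 1/Vm = 1/1500 - 1/5253 = 0.0004763
phi = 2.855e-05 / 0.0004763 = 0.0599

0.0599


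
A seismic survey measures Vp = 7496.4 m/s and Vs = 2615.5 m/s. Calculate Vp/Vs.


Vp/Vs = 7496.4 / 2615.5
= 2.8661

2.8661


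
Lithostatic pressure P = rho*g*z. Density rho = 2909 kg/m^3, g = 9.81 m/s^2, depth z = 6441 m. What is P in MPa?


P = rho * g * z / 1e6
= 2909 * 9.81 * 6441 / 1e6
= 183808684.89 / 1e6
= 183.8087 MPa

183.8087


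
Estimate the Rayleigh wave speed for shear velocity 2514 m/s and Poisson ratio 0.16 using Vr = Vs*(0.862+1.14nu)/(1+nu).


Numerator factor = 0.862 + 1.14*0.16 = 1.0444
Denominator = 1 + 0.16 = 1.16
Vr = 2514 * 1.0444 / 1.16 = 2263.47 m/s

2263.47


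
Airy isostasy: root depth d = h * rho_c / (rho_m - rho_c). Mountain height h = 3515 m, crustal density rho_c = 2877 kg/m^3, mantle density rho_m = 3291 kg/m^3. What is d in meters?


rho_m - rho_c = 3291 - 2877 = 414
d = 3515 * 2877 / 414
= 10112655 / 414
= 24426.7 m

24426.7


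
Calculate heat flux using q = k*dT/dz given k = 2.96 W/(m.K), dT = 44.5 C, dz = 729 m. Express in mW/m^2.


q = k * dT / dz * 1000
= 2.96 * 44.5 / 729 * 1000
= 0.180686 * 1000
= 180.6859 mW/m^2

180.6859


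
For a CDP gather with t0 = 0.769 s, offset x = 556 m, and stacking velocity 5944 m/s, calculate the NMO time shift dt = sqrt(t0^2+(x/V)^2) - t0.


x/Vnmo = 556/5944 = 0.09354
(x/Vnmo)^2 = 0.00875
t0^2 = 0.591361
sqrt(0.591361 + 0.00875) = 0.774668
dt = 0.774668 - 0.769 = 0.005668

0.005668


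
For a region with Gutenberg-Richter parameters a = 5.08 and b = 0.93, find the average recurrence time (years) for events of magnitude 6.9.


log10(N) = 5.08 - 0.93*6.9 = -1.337
N = 10^-1.337 = 0.046026
T = 1/N = 1/0.046026 = 21.727 years

21.727


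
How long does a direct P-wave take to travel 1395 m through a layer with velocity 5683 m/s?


t = x / V
= 1395 / 5683
= 0.2455 s

0.2455


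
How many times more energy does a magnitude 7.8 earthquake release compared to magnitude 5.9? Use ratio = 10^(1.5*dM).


M2 - M1 = 7.8 - 5.9 = 1.9
1.5 * 1.9 = 2.85
ratio = 10^2.85 = 707.95

707.95


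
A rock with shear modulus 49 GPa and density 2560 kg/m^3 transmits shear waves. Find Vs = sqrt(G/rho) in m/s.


Convert G to Pa: G = 49e9 Pa
Compute G/rho = 49e9 / 2560 = 19140625.0
Vs = sqrt(19140625.0) = 4375.0 m/s

4375.0


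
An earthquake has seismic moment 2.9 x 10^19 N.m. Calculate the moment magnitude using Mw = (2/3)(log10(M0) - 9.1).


log10(M0) = log10(2.9 x 10^19) = 19.4624
Mw = 2/3 * (19.4624 - 9.1)
= 2/3 * 10.3624
= 6.91

6.91


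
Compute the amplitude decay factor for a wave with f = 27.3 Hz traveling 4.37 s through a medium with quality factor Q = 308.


pi*f*t/Q = pi*27.3*4.37/308 = 1.216867
A/A0 = exp(-1.216867) = 0.296156

0.296156


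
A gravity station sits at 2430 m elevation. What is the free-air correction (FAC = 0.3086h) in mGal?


FAC = 0.3086 * h
= 0.3086 * 2430
= 749.898 mGal

749.898


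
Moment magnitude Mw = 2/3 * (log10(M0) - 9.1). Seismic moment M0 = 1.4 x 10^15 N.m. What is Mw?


log10(M0) = log10(1.4 x 10^15) = 15.1461
Mw = 2/3 * (15.1461 - 9.1)
= 2/3 * 6.0461
= 4.03

4.03


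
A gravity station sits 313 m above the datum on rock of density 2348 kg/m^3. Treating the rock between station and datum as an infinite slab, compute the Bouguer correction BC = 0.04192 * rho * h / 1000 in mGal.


BC = 0.04192 * rho * h / 1000
= 0.04192 * 2348 * 313 / 1000
= 30.808 mGal

30.808


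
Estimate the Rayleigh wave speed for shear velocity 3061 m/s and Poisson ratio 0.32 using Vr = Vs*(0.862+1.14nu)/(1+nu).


Numerator factor = 0.862 + 1.14*0.32 = 1.2268
Denominator = 1 + 0.32 = 1.32
Vr = 3061 * 1.2268 / 1.32 = 2844.87 m/s

2844.87


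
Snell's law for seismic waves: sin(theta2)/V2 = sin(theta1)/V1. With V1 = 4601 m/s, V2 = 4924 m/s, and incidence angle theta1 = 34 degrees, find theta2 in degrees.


sin(theta1) = sin(34 deg) = 0.559193
sin(theta2) = V2/V1 * sin(theta1) = 4924/4601 * 0.559193 = 0.598449
theta2 = arcsin(0.598449) = 36.7589 degrees

36.7589


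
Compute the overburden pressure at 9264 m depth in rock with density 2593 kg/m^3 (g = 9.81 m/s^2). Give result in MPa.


P = rho * g * z / 1e6
= 2593 * 9.81 * 9264 / 1e6
= 235651425.12 / 1e6
= 235.6514 MPa

235.6514


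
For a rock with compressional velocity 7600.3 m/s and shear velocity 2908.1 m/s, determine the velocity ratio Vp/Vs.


Vp/Vs = 7600.3 / 2908.1
= 2.6135

2.6135


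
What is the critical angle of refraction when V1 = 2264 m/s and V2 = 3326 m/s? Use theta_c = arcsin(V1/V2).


V1/V2 = 2264/3326 = 0.680698
theta_c = arcsin(0.680698) = 42.8982 degrees

42.8982


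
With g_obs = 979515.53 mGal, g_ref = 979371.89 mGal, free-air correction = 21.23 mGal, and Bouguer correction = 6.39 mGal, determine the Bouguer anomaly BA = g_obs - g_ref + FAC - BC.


BA = g_obs - g_ref + FAC - BC
= 979515.53 - 979371.89 + 21.23 - 6.39
= 158.48 mGal

158.48


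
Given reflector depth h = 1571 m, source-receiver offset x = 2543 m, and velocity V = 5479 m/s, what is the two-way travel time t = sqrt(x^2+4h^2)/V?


x^2 + 4h^2 = 2543^2 + 4*1571^2 = 6466849 + 9872164 = 16339013
sqrt(16339013) = 4042.1545
t = 4042.1545 / 5479 = 0.7378 s

0.7378


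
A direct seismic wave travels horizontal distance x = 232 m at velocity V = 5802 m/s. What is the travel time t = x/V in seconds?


t = x / V
= 232 / 5802
= 0.04 s

0.04


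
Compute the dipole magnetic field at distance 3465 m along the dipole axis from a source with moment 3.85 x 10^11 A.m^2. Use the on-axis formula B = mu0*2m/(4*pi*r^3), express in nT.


m = 3.85 x 10^11 = 385000000000 A.m^2
2m = 770000000000 A.m^2
r^3 = 3465^3 = 41601569625
B = (4pi*10^-7) * 770000000000 / (4*pi * 41601569625) * 1e9
= 967610.537306 / 522780742046.82 * 1e9
= 1850.8917 nT

1850.8917


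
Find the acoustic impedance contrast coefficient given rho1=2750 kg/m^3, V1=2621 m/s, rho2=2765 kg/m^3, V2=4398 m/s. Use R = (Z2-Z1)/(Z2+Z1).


Z1 = 2750 * 2621 = 7207750
Z2 = 2765 * 4398 = 12160470
R = (12160470 - 7207750) / (12160470 + 7207750) = 4952720 / 19368220 = 0.2557

0.2557


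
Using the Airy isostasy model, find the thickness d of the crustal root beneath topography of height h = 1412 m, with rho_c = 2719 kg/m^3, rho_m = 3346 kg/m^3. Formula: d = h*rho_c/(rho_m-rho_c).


rho_m - rho_c = 3346 - 2719 = 627
d = 1412 * 2719 / 627
= 3839228 / 627
= 6123.17 m

6123.17


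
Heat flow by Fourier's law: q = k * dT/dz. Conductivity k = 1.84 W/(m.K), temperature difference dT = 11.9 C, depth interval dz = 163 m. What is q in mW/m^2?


q = k * dT / dz * 1000
= 1.84 * 11.9 / 163 * 1000
= 0.134331 * 1000
= 134.3313 mW/m^2

134.3313


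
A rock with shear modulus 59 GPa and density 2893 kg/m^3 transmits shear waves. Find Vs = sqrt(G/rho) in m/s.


Convert G to Pa: G = 59e9 Pa
Compute G/rho = 59e9 / 2893 = 20394054.6146
Vs = sqrt(20394054.6146) = 4515.98 m/s

4515.98


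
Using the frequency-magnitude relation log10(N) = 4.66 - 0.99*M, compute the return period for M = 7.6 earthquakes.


log10(N) = 4.66 - 0.99*7.6 = -2.864
N = 10^-2.864 = 0.001368
T = 1/N = 1/0.001368 = 731.1391 years

731.1391


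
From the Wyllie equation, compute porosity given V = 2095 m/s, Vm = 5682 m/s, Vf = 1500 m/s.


1/V - 1/Vm = 1/2095 - 1/5682 = 0.00030133
1/Vf - 1/Vm = 1/1500 - 1/5682 = 0.00049067
phi = 0.00030133 / 0.00049067 = 0.6141

0.6141


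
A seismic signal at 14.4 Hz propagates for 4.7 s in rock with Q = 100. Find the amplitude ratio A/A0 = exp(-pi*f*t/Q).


pi*f*t/Q = pi*14.4*4.7/100 = 2.12623
A/A0 = exp(-2.12623) = 0.119286

0.119286


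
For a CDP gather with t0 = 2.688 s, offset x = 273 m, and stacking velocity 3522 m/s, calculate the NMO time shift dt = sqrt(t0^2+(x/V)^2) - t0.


x/Vnmo = 273/3522 = 0.077513
(x/Vnmo)^2 = 0.006008
t0^2 = 7.225344
sqrt(7.225344 + 0.006008) = 2.689117
dt = 2.689117 - 2.688 = 0.001117

0.001117


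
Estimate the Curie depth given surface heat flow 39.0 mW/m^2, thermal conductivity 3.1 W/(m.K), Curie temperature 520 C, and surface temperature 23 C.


T_Curie - T_surf = 520 - 23 = 497 C
Convert q to W/m^2: 39.0 mW/m^2 = 0.039 W/m^2
d = 497 * 3.1 / 0.039 = 39505.13 m

39505.13


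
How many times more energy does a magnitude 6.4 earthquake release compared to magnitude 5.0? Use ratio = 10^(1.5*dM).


M2 - M1 = 6.4 - 5.0 = 1.4
1.5 * 1.4 = 2.1
ratio = 10^2.1 = 125.89

125.89


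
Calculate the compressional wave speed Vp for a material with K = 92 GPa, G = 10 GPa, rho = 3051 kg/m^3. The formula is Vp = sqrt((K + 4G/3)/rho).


First compute the effective modulus:
K + 4G/3 = 92e9 + 4*10e9/3 = 105333333333.33 Pa
Then divide by density:
105333333333.33 / 3051 = 34524199.7159 Pa/(kg/m^3)
Take the square root:
Vp = sqrt(34524199.7159) = 5875.73 m/s

5875.73


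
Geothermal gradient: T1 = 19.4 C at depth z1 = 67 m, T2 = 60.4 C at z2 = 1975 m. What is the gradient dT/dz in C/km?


dT = 60.4 - 19.4 = 41.0 C
dz = 1975 - 67 = 1908 m
gradient = dT/dz * 1000 = 41.0/1908 * 1000 = 21.4885 C/km

21.4885


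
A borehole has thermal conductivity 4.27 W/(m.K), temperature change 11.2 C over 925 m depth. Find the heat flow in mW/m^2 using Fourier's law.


q = k * dT / dz * 1000
= 4.27 * 11.2 / 925 * 1000
= 0.051702 * 1000
= 51.7016 mW/m^2

51.7016


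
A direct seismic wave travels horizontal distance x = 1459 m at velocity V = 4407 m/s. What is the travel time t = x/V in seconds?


t = x / V
= 1459 / 4407
= 0.3311 s

0.3311


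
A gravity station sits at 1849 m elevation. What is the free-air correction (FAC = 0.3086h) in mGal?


FAC = 0.3086 * h
= 0.3086 * 1849
= 570.6014 mGal

570.6014


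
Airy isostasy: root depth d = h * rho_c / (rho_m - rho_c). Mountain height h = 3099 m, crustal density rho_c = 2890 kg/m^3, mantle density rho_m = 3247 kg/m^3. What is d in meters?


rho_m - rho_c = 3247 - 2890 = 357
d = 3099 * 2890 / 357
= 8956110 / 357
= 25087.14 m

25087.14


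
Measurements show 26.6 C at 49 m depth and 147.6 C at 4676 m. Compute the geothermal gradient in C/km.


dT = 147.6 - 26.6 = 121.0 C
dz = 4676 - 49 = 4627 m
gradient = dT/dz * 1000 = 121.0/4627 * 1000 = 26.1509 C/km

26.1509


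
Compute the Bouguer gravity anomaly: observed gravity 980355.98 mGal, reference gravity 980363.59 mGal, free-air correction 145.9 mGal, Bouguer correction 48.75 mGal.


BA = g_obs - g_ref + FAC - BC
= 980355.98 - 980363.59 + 145.9 - 48.75
= 89.54 mGal

89.54


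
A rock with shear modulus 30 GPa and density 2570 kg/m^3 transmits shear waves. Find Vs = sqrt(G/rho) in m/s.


Convert G to Pa: G = 30e9 Pa
Compute G/rho = 30e9 / 2570 = 11673151.751
Vs = sqrt(11673151.751) = 3416.6 m/s

3416.6


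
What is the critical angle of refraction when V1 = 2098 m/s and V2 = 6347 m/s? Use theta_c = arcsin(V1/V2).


V1/V2 = 2098/6347 = 0.33055
theta_c = arcsin(0.33055) = 19.3022 degrees

19.3022


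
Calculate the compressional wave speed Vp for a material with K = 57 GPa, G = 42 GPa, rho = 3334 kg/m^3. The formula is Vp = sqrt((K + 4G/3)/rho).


First compute the effective modulus:
K + 4G/3 = 57e9 + 4*42e9/3 = 113000000000.0 Pa
Then divide by density:
113000000000.0 / 3334 = 33893221.3557 Pa/(kg/m^3)
Take the square root:
Vp = sqrt(33893221.3557) = 5821.79 m/s

5821.79


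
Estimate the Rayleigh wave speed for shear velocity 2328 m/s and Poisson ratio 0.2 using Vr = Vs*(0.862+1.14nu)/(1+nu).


Numerator factor = 0.862 + 1.14*0.2 = 1.09
Denominator = 1 + 0.2 = 1.2
Vr = 2328 * 1.09 / 1.2 = 2114.6 m/s

2114.6


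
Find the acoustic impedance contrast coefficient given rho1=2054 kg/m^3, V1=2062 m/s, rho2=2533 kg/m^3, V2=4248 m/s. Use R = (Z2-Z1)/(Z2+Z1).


Z1 = 2054 * 2062 = 4235348
Z2 = 2533 * 4248 = 10760184
R = (10760184 - 4235348) / (10760184 + 4235348) = 6524836 / 14995532 = 0.4351

0.4351


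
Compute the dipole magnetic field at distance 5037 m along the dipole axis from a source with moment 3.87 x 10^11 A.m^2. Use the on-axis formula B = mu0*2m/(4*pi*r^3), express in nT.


m = 3.87 x 10^11 = 387000000000 A.m^2
2m = 774000000000 A.m^2
r^3 = 5037^3 = 127795585653
B = (4pi*10^-7) * 774000000000 / (4*pi * 127795585653) * 1e9
= 972637.085551 / 1605926692194.68 * 1e9
= 605.6547 nT

605.6547


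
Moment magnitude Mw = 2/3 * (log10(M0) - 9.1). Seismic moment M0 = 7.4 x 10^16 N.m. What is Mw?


log10(M0) = log10(7.4 x 10^16) = 16.8692
Mw = 2/3 * (16.8692 - 9.1)
= 2/3 * 7.7692
= 5.18

5.18


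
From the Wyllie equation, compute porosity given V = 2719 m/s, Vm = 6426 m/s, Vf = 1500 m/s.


1/V - 1/Vm = 1/2719 - 1/6426 = 0.00021216
1/Vf - 1/Vm = 1/1500 - 1/6426 = 0.00051105
phi = 0.00021216 / 0.00051105 = 0.4152

0.4152


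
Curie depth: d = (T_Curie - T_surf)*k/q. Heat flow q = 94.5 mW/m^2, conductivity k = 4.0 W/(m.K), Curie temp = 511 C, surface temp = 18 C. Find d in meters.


T_Curie - T_surf = 511 - 18 = 493 C
Convert q to W/m^2: 94.5 mW/m^2 = 0.0945 W/m^2
d = 493 * 4.0 / 0.0945 = 20867.72 m

20867.72


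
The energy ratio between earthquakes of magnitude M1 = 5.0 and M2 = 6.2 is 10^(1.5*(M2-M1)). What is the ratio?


M2 - M1 = 6.2 - 5.0 = 1.2
1.5 * 1.2 = 1.8
ratio = 10^1.8 = 63.1

63.1


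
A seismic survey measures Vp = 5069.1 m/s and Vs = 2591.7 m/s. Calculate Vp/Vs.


Vp/Vs = 5069.1 / 2591.7
= 1.9559

1.9559


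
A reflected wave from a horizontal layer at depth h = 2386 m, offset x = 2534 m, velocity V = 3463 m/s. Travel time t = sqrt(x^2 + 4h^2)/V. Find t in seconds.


x^2 + 4h^2 = 2534^2 + 4*2386^2 = 6421156 + 22771984 = 29193140
sqrt(29193140) = 5403.0676
t = 5403.0676 / 3463 = 1.5602 s

1.5602


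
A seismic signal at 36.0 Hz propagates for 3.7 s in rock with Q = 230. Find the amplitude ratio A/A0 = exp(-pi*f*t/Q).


pi*f*t/Q = pi*36.0*3.7/230 = 1.819392
A/A0 = exp(-1.819392) = 0.162124

0.162124


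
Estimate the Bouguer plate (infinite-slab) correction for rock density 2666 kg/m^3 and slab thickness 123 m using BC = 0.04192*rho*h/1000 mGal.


BC = 0.04192 * rho * h / 1000
= 0.04192 * 2666 * 123 / 1000
= 13.7463 mGal

13.7463


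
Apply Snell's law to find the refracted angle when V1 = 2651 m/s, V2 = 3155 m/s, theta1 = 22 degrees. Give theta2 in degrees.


sin(theta1) = sin(22 deg) = 0.374607
sin(theta2) = V2/V1 * sin(theta1) = 3155/2651 * 0.374607 = 0.445826
theta2 = arcsin(0.445826) = 26.4762 degrees

26.4762


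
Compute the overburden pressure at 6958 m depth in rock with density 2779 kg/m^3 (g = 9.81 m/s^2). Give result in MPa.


P = rho * g * z / 1e6
= 2779 * 9.81 * 6958 / 1e6
= 189688926.42 / 1e6
= 189.6889 MPa

189.6889
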